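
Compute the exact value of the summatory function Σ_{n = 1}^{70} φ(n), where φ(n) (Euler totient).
Σ_{n ≤ 70} φ(n) = 1494

Compute φ(n) for each 1 ≤ n ≤ 70: φ(1) = 1, φ(2) = 1, φ(3) = 2, φ(4) = 2, φ(5) = 4, φ(6) = 2, φ(7) = 6, φ(8) = 4, φ(9) = 6, φ(10) = 4, φ(11) = 10, φ(12) = 4, φ(13) = 12, φ(14) = 6, φ(15) = 8, φ(16) = 8, φ(17) = 16, φ(18) = 6, φ(19) = 18, φ(20) = 8, φ(21) = 12, φ(22) = 10, φ(23) = 22, φ(24) = 8, φ(25) = 20, φ(26) = 12, φ(27) = 18, φ(28) = 12, φ(29) = 28, φ(30) = 8, φ(31) = 30, φ(32) = 16, φ(33) = 20, φ(34) = 16, φ(35) = 24, φ(36) = 12, φ(37) = 36, φ(38) = 18, φ(39) = 24, φ(40) = 16, φ(41) = 40, φ(42) = 12, φ(43) = 42, φ(44) = 20, φ(45) = 24, φ(46) = 22, φ(47) = 46, φ(48) = 16, φ(49) = 42, φ(50) = 20, φ(51) = 32, φ(52) = 24, φ(53) = 52, φ(54) = 18, φ(55) = 40, φ(56) = 24, φ(57) = 36, φ(58) = 28, φ(59) = 58, φ(60) = 16, φ(61) = 60, φ(62) = 30, φ(63) = 36, φ(64) = 32, φ(65) = 48, φ(66) = 20, φ(67) = 66, φ(68) = 32, φ(69) = 44, φ(70) = 24. Summing all 70 values: 1494. (Average order: Σ_{n ≤ x} φ(n) ~ (3/π²) x². For x = 70, (3/π²)·70² ≈ 1489.42.)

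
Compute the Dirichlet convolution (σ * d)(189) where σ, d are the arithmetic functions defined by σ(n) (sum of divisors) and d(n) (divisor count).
(σ * d)(189) = 820

Divisors of 189: [1, 3, 7, 9, 21, 27, 63, 189]. For each d | 189:
  d = 1: σ(1) · d(189/1) = 1 · 8 = 8
  d = 3: σ(3) · d(189/3) = 4 · 6 = 24
  d = 7: σ(7) · d(189/7) = 8 · 4 = 32
  d = 9: σ(9) · d(189/9) = 13 · 4 = 52
  d = 21: σ(21) · d(189/21) = 32 · 3 = 96
  d = 27: σ(27) · d(189/27) = 40 · 2 = 80
  d = 63: σ(63) · d(189/63) = 104 · 2 = 208
  d = 189: σ(189) · d(189/189) = 320 · 1 = 320
Summing: (σ * d)(189) = 8 + 24 + 32 + 52 + 96 + 80 + 208 + 320 = 820.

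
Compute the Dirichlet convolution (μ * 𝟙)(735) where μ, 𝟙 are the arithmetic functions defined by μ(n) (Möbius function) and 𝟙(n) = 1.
(μ * 𝟙)(735) = 0

Divisors of 735: [1, 3, 5, 7, 15, 21, 35, 49, 105, 147, 245, 735]. For each d | 735:
  d = 1: μ(1) · 𝟙(735/1) = 1 · 1 = 1
  d = 3: μ(3) · 𝟙(735/3) = -1 · 1 = -1
  d = 5: μ(5) · 𝟙(735/5) = -1 · 1 = -1
  d = 7: μ(7) · 𝟙(735/7) = -1 · 1 = -1
  d = 15: μ(15) · 𝟙(735/15) = 1 · 1 = 1
  d = 21: μ(21) · 𝟙(735/21) = 1 · 1 = 1
  d = 35: μ(35) · 𝟙(735/35) = 1 · 1 = 1
  d = 49: μ(49) · 𝟙(735/49) = 0 · 1 = 0
  d = 105: μ(105) · 𝟙(735/105) = -1 · 1 = -1
  d = 147: μ(147) · 𝟙(735/147) = 0 · 1 = 0
  d = 245: μ(245) · 𝟙(735/245) = 0 · 1 = 0
  d = 735: μ(735) · 𝟙(735/735) = 0 · 1 = 0
Summing: (μ * 𝟙)(735) = 1 + -1 + -1 + -1 + 1 + 1 + 1 + 0 + -1 + 0 + 0 + 0 = 0.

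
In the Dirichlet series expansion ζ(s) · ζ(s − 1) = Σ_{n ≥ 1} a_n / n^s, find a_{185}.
σ(185) = 228

In the product (Σ m^0/m^s)(Σ k / k^s) = Σ (Σ_{d | n} d) / n^s, the coefficient of 1/n^s is σ(n) = Σ_{d | n} d. For n = 185, divisors are [1, 5, 37, 185]; summing: σ(185) = 228.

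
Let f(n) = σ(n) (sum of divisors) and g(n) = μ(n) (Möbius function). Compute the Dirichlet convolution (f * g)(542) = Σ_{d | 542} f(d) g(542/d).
(σ * μ)(542) = 542

Divisors of 542: [1, 2, 271, 542]. For each d | 542:
  d = 1: σ(1) · μ(542/1) = 1 · 1 = 1
  d = 2: σ(2) · μ(542/2) = 3 · -1 = -3
  d = 271: σ(271) · μ(542/271) = 272 · -1 = -272
  d = 542: σ(542) · μ(542/542) = 816 · 1 = 816
Summing: (σ * μ)(542) = 1 + -3 + -272 + 816 = 542.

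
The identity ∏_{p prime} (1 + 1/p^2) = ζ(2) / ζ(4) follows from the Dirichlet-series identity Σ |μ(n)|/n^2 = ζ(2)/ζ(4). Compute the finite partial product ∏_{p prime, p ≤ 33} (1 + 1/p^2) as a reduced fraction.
∏ = 7292191856800000/4827887490090357

The primes p ≤ 33 are [2, 3, 5, 7, 11, 13, 17, 19, 23, 29, 31]. For each, (1 + 1/p^2) = (p^2 + 1)/p^2. Multiplying these fractions over p ∈ [2, 3, 5, 7, 11, 13, 17, 19, 23, 29, 31] gives 7292191856800000/4827887490090357. (In the limit P → ∞ this tends to ζ(2)/ζ(4).)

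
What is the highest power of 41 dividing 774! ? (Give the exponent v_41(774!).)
v_41(774!) = 18

Legendre's formula: v_p(n!) = Σ_{k ≥ 1} ⌊n / p^k⌋. For p = 41, n = 774, the terms are:
  ⌊774/41^1⌋ = ⌊774/41⌋ = 18
(the next term ⌊774/41^2⌋ = 0, terminating the sum). Summing: v_41(774!) = 18 = 18.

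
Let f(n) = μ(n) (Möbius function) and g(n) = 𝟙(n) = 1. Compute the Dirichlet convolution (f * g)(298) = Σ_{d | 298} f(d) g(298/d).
(μ * 𝟙)(298) = 0

Divisors of 298: [1, 2, 149, 298]. For each d | 298:
  d = 1: μ(1) · 𝟙(298/1) = 1 · 1 = 1
  d = 2: μ(2) · 𝟙(298/2) = -1 · 1 = -1
  d = 149: μ(149) · 𝟙(298/149) = -1 · 1 = -1
  d = 298: μ(298) · 𝟙(298/298) = 1 · 1 = 1
Summing: (μ * 𝟙)(298) = 1 + -1 + -1 + 1 = 0.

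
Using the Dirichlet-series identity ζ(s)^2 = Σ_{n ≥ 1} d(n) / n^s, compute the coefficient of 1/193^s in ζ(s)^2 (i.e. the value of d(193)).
d(193) = 2

ζ(s)^2 = (Σ 1/m^s)(Σ 1/k^s). The coefficient of 1/n^s in the product is the number of ordered pairs (m, k) with mk = n, which equals d(n). For n = 193, divisors are [1, 193], so d(193) = 2.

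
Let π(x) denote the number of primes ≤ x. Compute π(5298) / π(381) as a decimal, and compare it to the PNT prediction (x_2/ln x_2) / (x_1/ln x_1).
π(5298)/π(381) = 702/75 ≈ 9.3600;  PNT prediction ≈ 9.6370.

π(381) = 75 and π(5298) = 702, so π(5298)/π(381) ≈ 9.3600. The PNT-predicted ratio is (5298/ln(5298)) / (381/ln(381)) ≈ 9.6370. The two agree to within a few percent, as expected.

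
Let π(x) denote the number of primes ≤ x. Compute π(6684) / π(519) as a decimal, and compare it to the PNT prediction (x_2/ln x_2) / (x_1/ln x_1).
π(6684)/π(519) = 861/97 ≈ 8.8763;  PNT prediction ≈ 9.1418.

π(519) = 97 and π(6684) = 861, so π(6684)/π(519) ≈ 8.8763. The PNT-predicted ratio is (6684/ln(6684)) / (519/ln(519)) ≈ 9.1418. The two agree to within a few percent, as expected.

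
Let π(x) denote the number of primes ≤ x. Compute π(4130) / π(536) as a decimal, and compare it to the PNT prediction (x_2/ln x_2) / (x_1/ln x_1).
π(4130)/π(536) = 568/99 ≈ 5.7374;  PNT prediction ≈ 5.8156.

π(536) = 99 and π(4130) = 568, so π(4130)/π(536) ≈ 5.7374. The PNT-predicted ratio is (4130/ln(4130)) / (536/ln(536)) ≈ 5.8156. The two agree to within a few percent, as expected.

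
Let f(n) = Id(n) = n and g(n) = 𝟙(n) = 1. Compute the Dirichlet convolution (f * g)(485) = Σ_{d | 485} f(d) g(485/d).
(Id * 𝟙)(485) = 588

Divisors of 485: [1, 5, 97, 485]. For each d | 485:
  d = 1: Id(1) · 𝟙(485/1) = 1 · 1 = 1
  d = 5: Id(5) · 𝟙(485/5) = 5 · 1 = 5
  d = 97: Id(97) · 𝟙(485/97) = 97 · 1 = 97
  d = 485: Id(485) · 𝟙(485/485) = 485 · 1 = 485
Summing: (Id * 𝟙)(485) = 1 + 5 + 97 + 485 = 588.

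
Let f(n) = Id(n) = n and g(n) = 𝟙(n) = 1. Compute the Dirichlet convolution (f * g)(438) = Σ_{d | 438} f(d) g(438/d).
(Id * 𝟙)(438) = 888

Divisors of 438: [1, 2, 3, 6, 73, 146, 219, 438]. For each d | 438:
  d = 1: Id(1) · 𝟙(438/1) = 1 · 1 = 1
  d = 2: Id(2) · 𝟙(438/2) = 2 · 1 = 2
  d = 3: Id(3) · 𝟙(438/3) = 3 · 1 = 3
  d = 6: Id(6) · 𝟙(438/6) = 6 · 1 = 6
  d = 73: Id(73) · 𝟙(438/73) = 73 · 1 = 73
  d = 146: Id(146) · 𝟙(438/146) = 146 · 1 = 146
  d = 219: Id(219) · 𝟙(438/219) = 219 · 1 = 219
  d = 438: Id(438) · 𝟙(438/438) = 438 · 1 = 438
Summing: (Id * 𝟙)(438) = 1 + 2 + 3 + 6 + 73 + 146 + 219 + 438 = 888.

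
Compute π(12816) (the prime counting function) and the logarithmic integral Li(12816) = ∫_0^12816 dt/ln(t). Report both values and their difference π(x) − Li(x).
π(12816) = 1527;  Li(12816) ≈ 1547.67;  π(x) − Li(x) ≈ -20.67.

Direct count of primes ≤ 12816 gives π(12816) = 1527. Numerical evaluation of the logarithmic integral gives Li(12816) ≈ 1547.67. The difference π(x) − Li(x) ≈ -20.67 is typically negative for small/moderate x (Li(x) overestimates), though Littlewood's theorem shows this sign changes infinitely often.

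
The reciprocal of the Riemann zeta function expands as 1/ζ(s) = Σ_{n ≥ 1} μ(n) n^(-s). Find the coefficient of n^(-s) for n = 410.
μ(410) = -1

Factor n = 410 = 2 · 5 · 41. μ(n) = 0 if any exponent ≥ 2 (not squarefree); otherwise μ(n) = (−1)^{ω(n)} where ω(n) is the number of distinct prime factors. Applying: μ(410) = -1.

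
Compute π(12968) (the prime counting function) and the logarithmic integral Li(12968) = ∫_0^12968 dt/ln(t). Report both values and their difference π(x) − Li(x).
π(12968) = 1544;  Li(12968) ≈ 1563.73;  π(x) − Li(x) ≈ -19.73.

Direct count of primes ≤ 12968 gives π(12968) = 1544. Numerical evaluation of the logarithmic integral gives Li(12968) ≈ 1563.73. The difference π(x) − Li(x) ≈ -19.73 is typically negative for small/moderate x (Li(x) overestimates), though Littlewood's theorem shows this sign changes infinitely often.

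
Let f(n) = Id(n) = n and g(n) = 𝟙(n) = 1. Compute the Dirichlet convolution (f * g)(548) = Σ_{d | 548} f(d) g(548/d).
(Id * 𝟙)(548) = 966

Divisors of 548: [1, 2, 4, 137, 274, 548]. For each d | 548:
  d = 1: Id(1) · 𝟙(548/1) = 1 · 1 = 1
  d = 2: Id(2) · 𝟙(548/2) = 2 · 1 = 2
  d = 4: Id(4) · 𝟙(548/4) = 4 · 1 = 4
  d = 137: Id(137) · 𝟙(548/137) = 137 · 1 = 137
  d = 274: Id(274) · 𝟙(548/274) = 274 · 1 = 274
  d = 548: Id(548) · 𝟙(548/548) = 548 · 1 = 548
Summing: (Id * 𝟙)(548) = 1 + 2 + 4 + 137 + 274 + 548 = 966.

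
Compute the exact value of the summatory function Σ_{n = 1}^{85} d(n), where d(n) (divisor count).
Σ_{n ≤ 85} d(n) = 395

Compute d(n) for each 1 ≤ n ≤ 85: d(1) = 1, d(2) = 2, d(3) = 2, d(4) = 3, d(5) = 2, d(6) = 4, d(7) = 2, d(8) = 4, d(9) = 3, d(10) = 4, d(11) = 2, d(12) = 6, d(13) = 2, d(14) = 4, d(15) = 4, d(16) = 5, d(17) = 2, d(18) = 6, d(19) = 2, d(20) = 6, d(21) = 4, d(22) = 4, d(23) = 2, d(24) = 8, d(25) = 3, d(26) = 4, d(27) = 4, d(28) = 6, d(29) = 2, d(30) = 8, d(31) = 2, d(32) = 6, d(33) = 4, d(34) = 4, d(35) = 4, d(36) = 9, d(37) = 2, d(38) = 4, d(39) = 4, d(40) = 8, d(41) = 2, d(42) = 8, d(43) = 2, d(44) = 6, d(45) = 6, d(46) = 4, d(47) = 2, d(48) = 10, d(49) = 3, d(50) = 6, d(51) = 4, d(52) = 6, d(53) = 2, d(54) = 8, d(55) = 4, d(56) = 8, d(57) = 4, d(58) = 4, d(59) = 2, d(60) = 12, d(61) = 2, d(62) = 4, d(63) = 6, d(64) = 7, d(65) = 4, d(66) = 8, d(67) = 2, d(68) = 6, d(69) = 4, d(70) = 8, d(71) = 2, d(72) = 12, d(73) = 2, d(74) = 4, d(75) = 6, d(76) = 6, d(77) = 4, d(78) = 8, d(79) = 2, d(80) = 10, d(81) = 5, d(82) = 4, d(83) = 2, d(84) = 12, d(85) = 4. Summing all 85 values: 395. (Dirichlet's divisor formula: Σ_{n ≤ x} d(n) = x ln(x) + (2γ − 1) x + O(√x). For x = 85, the asymptotic estimate is ≈ 390.75.)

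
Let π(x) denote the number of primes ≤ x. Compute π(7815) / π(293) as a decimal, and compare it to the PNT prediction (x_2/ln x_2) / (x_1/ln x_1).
π(7815)/π(293) = 987/62 ≈ 15.9194;  PNT prediction ≈ 16.9017.

π(293) = 62 and π(7815) = 987, so π(7815)/π(293) ≈ 15.9194. The PNT-predicted ratio is (7815/ln(7815)) / (293/ln(293)) ≈ 16.9017. The two agree to within a few percent, as expected.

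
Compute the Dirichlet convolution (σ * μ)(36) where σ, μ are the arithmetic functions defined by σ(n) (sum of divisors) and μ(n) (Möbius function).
(σ * μ)(36) = 36

Divisors of 36: [1, 2, 3, 4, 6, 9, 12, 18, 36]. For each d | 36:
  d = 1: σ(1) · μ(36/1) = 1 · 0 = 0
  d = 2: σ(2) · μ(36/2) = 3 · 0 = 0
  d = 3: σ(3) · μ(36/3) = 4 · 0 = 0
  d = 4: σ(4) · μ(36/4) = 7 · 0 = 0
  d = 6: σ(6) · μ(36/6) = 12 · 1 = 12
  d = 9: σ(9) · μ(36/9) = 13 · 0 = 0
  d = 12: σ(12) · μ(36/12) = 28 · -1 = -28
  d = 18: σ(18) · μ(36/18) = 39 · -1 = -39
  d = 36: σ(36) · μ(36/36) = 91 · 1 = 91
Summing: (σ * μ)(36) = 0 + 0 + 0 + 0 + 12 + 0 + -28 + -39 + 91 = 36.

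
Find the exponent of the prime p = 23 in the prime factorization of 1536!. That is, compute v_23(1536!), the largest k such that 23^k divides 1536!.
v_23(1536!) = 68

Legendre's formula: v_p(n!) = Σ_{k ≥ 1} ⌊n / p^k⌋. For p = 23, n = 1536, the terms are:
  ⌊1536/23^1⌋ = ⌊1536/23⌋ = 66
  ⌊1536/23^2⌋ = ⌊1536/529⌋ = 2
(the next term ⌊1536/23^3⌋ = 0, terminating the sum). Summing: v_23(1536!) = 66 + 2 = 68.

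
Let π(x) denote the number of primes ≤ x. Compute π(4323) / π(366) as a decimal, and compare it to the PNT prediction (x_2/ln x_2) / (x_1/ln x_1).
π(4323)/π(366) = 590/72 ≈ 8.1944;  PNT prediction ≈ 8.3279.

π(366) = 72 and π(4323) = 590, so π(4323)/π(366) ≈ 8.1944. The PNT-predicted ratio is (4323/ln(4323)) / (366/ln(366)) ≈ 8.3279. The two agree to within a few percent, as expected.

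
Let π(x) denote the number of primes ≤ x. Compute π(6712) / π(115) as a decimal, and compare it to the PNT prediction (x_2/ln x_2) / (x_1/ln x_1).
π(6712)/π(115) = 866/30 ≈ 28.8667;  PNT prediction ≈ 31.4287.

π(115) = 30 and π(6712) = 866, so π(6712)/π(115) ≈ 28.8667. The PNT-predicted ratio is (6712/ln(6712)) / (115/ln(115)) ≈ 31.4287. The two agree to within a few percent, as expected.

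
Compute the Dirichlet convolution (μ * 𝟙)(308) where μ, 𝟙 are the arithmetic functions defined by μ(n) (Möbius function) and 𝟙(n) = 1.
(μ * 𝟙)(308) = 0

Divisors of 308: [1, 2, 4, 7, 11, 14, 22, 28, 44, 77, 154, 308]. For each d | 308:
  d = 1: μ(1) · 𝟙(308/1) = 1 · 1 = 1
  d = 2: μ(2) · 𝟙(308/2) = -1 · 1 = -1
  d = 4: μ(4) · 𝟙(308/4) = 0 · 1 = 0
  d = 7: μ(7) · 𝟙(308/7) = -1 · 1 = -1
  d = 11: μ(11) · 𝟙(308/11) = -1 · 1 = -1
  d = 14: μ(14) · 𝟙(308/14) = 1 · 1 = 1
  d = 22: μ(22) · 𝟙(308/22) = 1 · 1 = 1
  d = 28: μ(28) · 𝟙(308/28) = 0 · 1 = 0
  d = 44: μ(44) · 𝟙(308/44) = 0 · 1 = 0
  d = 77: μ(77) · 𝟙(308/77) = 1 · 1 = 1
  d = 154: μ(154) · 𝟙(308/154) = -1 · 1 = -1
  d = 308: μ(308) · 𝟙(308/308) = 0 · 1 = 0
Summing: (μ * 𝟙)(308) = 1 + -1 + 0 + -1 + -1 + 1 + 1 + 0 + 0 + 1 + -1 + 0 = 0.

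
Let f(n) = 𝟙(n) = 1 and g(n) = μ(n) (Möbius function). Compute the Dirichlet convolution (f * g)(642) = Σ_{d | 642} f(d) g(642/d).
(𝟙 * μ)(642) = 0

Divisors of 642: [1, 2, 3, 6, 107, 214, 321, 642]. For each d | 642:
  d = 1: 𝟙(1) · μ(642/1) = 1 · -1 = -1
  d = 2: 𝟙(2) · μ(642/2) = 1 · 1 = 1
  d = 3: 𝟙(3) · μ(642/3) = 1 · 1 = 1
  d = 6: 𝟙(6) · μ(642/6) = 1 · -1 = -1
  d = 107: 𝟙(107) · μ(642/107) = 1 · 1 = 1
  d = 214: 𝟙(214) · μ(642/214) = 1 · -1 = -1
  d = 321: 𝟙(321) · μ(642/321) = 1 · -1 = -1
  d = 642: 𝟙(642) · μ(642/642) = 1 · 1 = 1
Summing: (𝟙 * μ)(642) = -1 + 1 + 1 + -1 + 1 + -1 + -1 + 1 = 0.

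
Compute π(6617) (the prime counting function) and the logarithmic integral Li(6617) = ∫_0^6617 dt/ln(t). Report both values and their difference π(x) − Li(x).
π(6617) = 854;  Li(6617) ≈ 870.94;  π(x) − Li(x) ≈ -16.94.

Direct count of primes ≤ 6617 gives π(6617) = 854. Numerical evaluation of the logarithmic integral gives Li(6617) ≈ 870.94. The difference π(x) − Li(x) ≈ -16.94 is typically negative for small/moderate x (Li(x) overestimates), though Littlewood's theorem shows this sign changes infinitely often.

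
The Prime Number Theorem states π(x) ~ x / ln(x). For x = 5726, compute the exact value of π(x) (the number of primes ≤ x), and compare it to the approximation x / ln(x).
π(5726) = 753;  x/ln(x) ≈ 661.75;  relative error ≈ 12.12%.

Directly count primes up to 5726: π(5726) = 753. The PNT approximation gives 5726/ln(5726) ≈ 5726/8.65277 ≈ 661.75. Relative error (π(x) − x/ln(x)) / π(x) ≈ 12.12%; the approximation is known to undercount slightly (Li(x) is a better estimate).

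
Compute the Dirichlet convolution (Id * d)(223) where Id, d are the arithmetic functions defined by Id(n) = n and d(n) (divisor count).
(Id * d)(223) = 225

Divisors of 223: [1, 223]. For each d | 223:
  d = 1: Id(1) · d(223/1) = 1 · 2 = 2
  d = 223: Id(223) · d(223/223) = 223 · 1 = 223
Summing: (Id * d)(223) = 2 + 223 = 225.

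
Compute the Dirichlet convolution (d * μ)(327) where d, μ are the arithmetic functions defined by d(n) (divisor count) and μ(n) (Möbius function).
(d * μ)(327) = 1

Divisors of 327: [1, 3, 109, 327]. For each d | 327:
  d = 1: d(1) · μ(327/1) = 1 · 1 = 1
  d = 3: d(3) · μ(327/3) = 2 · -1 = -2
  d = 109: d(109) · μ(327/109) = 2 · -1 = -2
  d = 327: d(327) · μ(327/327) = 4 · 1 = 4
Summing: (d * μ)(327) = 1 + -2 + -2 + 4 = 1.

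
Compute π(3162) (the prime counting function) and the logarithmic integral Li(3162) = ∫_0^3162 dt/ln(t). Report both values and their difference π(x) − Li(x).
π(3162) = 446;  Li(3162) ≈ 462.93;  π(x) − Li(x) ≈ -16.93.

Direct count of primes ≤ 3162 gives π(3162) = 446. Numerical evaluation of the logarithmic integral gives Li(3162) ≈ 462.93. The difference π(x) − Li(x) ≈ -16.93 is typically negative for small/moderate x (Li(x) overestimates), though Littlewood's theorem shows this sign changes infinitely often.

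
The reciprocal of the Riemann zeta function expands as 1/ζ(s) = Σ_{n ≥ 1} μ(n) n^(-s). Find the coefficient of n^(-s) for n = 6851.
μ(6851) = -1

Factor n = 6851 = 13 · 17 · 31. μ(n) = 0 if any exponent ≥ 2 (not squarefree); otherwise μ(n) = (−1)^{ω(n)} where ω(n) is the number of distinct prime factors. Applying: μ(6851) = -1.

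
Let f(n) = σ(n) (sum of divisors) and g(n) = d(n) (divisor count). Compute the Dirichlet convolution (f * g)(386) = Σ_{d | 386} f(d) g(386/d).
(σ * d)(386) = 980

Divisors of 386: [1, 2, 193, 386]. For each d | 386:
  d = 1: σ(1) · d(386/1) = 1 · 4 = 4
  d = 2: σ(2) · d(386/2) = 3 · 2 = 6
  d = 193: σ(193) · d(386/193) = 194 · 2 = 388
  d = 386: σ(386) · d(386/386) = 582 · 1 = 582
Summing: (σ * d)(386) = 4 + 6 + 388 + 582 = 980.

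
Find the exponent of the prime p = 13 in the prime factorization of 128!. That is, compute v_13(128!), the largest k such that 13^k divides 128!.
v_13(128!) = 9

Legendre's formula: v_p(n!) = Σ_{k ≥ 1} ⌊n / p^k⌋. For p = 13, n = 128, the terms are:
  ⌊128/13^1⌋ = ⌊128/13⌋ = 9
(the next term ⌊128/13^2⌋ = 0, terminating the sum). Summing: v_13(128!) = 9 = 9.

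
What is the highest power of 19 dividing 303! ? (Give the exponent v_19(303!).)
v_19(303!) = 15

Legendre's formula: v_p(n!) = Σ_{k ≥ 1} ⌊n / p^k⌋. For p = 19, n = 303, the terms are:
  ⌊303/19^1⌋ = ⌊303/19⌋ = 15
(the next term ⌊303/19^2⌋ = 0, terminating the sum). Summing: v_19(303!) = 15 = 15.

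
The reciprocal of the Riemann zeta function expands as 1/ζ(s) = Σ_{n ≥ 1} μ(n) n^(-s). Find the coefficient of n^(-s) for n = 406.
μ(406) = -1

Factor n = 406 = 2 · 7 · 29. μ(n) = 0 if any exponent ≥ 2 (not squarefree); otherwise μ(n) = (−1)^{ω(n)} where ω(n) is the number of distinct prime factors. Applying: μ(406) = -1.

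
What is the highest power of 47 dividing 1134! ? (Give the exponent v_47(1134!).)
v_47(1134!) = 24

Legendre's formula: v_p(n!) = Σ_{k ≥ 1} ⌊n / p^k⌋. For p = 47, n = 1134, the terms are:
  ⌊1134/47^1⌋ = ⌊1134/47⌋ = 24
(the next term ⌊1134/47^2⌋ = 0, terminating the sum). Summing: v_47(1134!) = 24 = 24.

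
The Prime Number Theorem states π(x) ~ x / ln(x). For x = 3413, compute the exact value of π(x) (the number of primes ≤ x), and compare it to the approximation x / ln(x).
π(3413) = 480;  x/ln(x) ≈ 419.53;  relative error ≈ 12.60%.

Directly count primes up to 3413: π(3413) = 480. The PNT approximation gives 3413/ln(3413) ≈ 3413/8.13535 ≈ 419.53. Relative error (π(x) − x/ln(x)) / π(x) ≈ 12.60%; the approximation is known to undercount slightly (Li(x) is a better estimate).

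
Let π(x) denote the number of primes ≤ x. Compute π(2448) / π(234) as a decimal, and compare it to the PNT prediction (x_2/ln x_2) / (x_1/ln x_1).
π(2448)/π(234) = 363/51 ≈ 7.1176;  PNT prediction ≈ 7.3140.

π(234) = 51 and π(2448) = 363, so π(2448)/π(234) ≈ 7.1176. The PNT-predicted ratio is (2448/ln(2448)) / (234/ln(234)) ≈ 7.3140. The two agree to within a few percent, as expected.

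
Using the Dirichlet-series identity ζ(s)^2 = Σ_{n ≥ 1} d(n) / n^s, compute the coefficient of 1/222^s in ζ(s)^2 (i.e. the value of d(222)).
d(222) = 8

ζ(s)^2 = (Σ 1/m^s)(Σ 1/k^s). The coefficient of 1/n^s in the product is the number of ordered pairs (m, k) with mk = n, which equals d(n). For n = 222, divisors are [1, 2, 3, 6, 37, 74, 111, 222], so d(222) = 8.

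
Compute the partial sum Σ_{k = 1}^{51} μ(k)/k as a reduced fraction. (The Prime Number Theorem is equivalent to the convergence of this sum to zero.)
Σ μ(k)/k = -184943596214571/204963260862830470

Values of μ(k) for 1 ≤ k ≤ 51: μ(1) = 1, μ(2) = -1, μ(3) = -1, μ(5) = -1, μ(6) = 1, μ(7) = -1, μ(10) = 1, μ(11) = -1, μ(13) = -1, μ(14) = 1, μ(15) = 1, μ(17) = -1, μ(19) = -1, μ(21) = 1, μ(22) = 1, μ(23) = -1, μ(26) = 1, μ(29) = -1, μ(30) = -1, μ(31) = -1, μ(33) = 1, μ(34) = 1, μ(35) = 1, μ(37) = -1, μ(38) = 1, μ(39) = 1, μ(41) = -1, μ(42) = -1, μ(43) = -1, μ(46) = 1, μ(47) = -1, μ(51) = 1, with μ = 0 on non-squarefree integers. Summing μ(k)/k for k where μ(k) ≠ 0 gives -184943596214571/204963260862830470 ≈ -0.0009. (PNT ⟺ this sum → 0 as n → ∞.)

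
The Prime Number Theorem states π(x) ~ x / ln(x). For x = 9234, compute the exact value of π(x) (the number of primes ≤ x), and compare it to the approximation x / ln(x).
π(9234) = 1144;  x/ln(x) ≈ 1011.32;  relative error ≈ 11.60%.

Directly count primes up to 9234: π(9234) = 1144. The PNT approximation gives 9234/ln(9234) ≈ 9234/9.13065 ≈ 1011.32. Relative error (π(x) − x/ln(x)) / π(x) ≈ 11.60%; the approximation is known to undercount slightly (Li(x) is a better estimate).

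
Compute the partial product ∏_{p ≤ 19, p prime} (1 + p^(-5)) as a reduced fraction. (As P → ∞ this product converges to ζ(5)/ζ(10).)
∏ = 405833785877367637916288/391770333462674252324875

The primes p ≤ 19 are [2, 3, 5, 7, 11, 13, 17, 19]. For each, (1 + 1/p^5) = (p^5 + 1)/p^5. Multiplying these fractions over p ∈ [2, 3, 5, 7, 11, 13, 17, 19] gives 405833785877367637916288/391770333462674252324875. (In the limit P → ∞ this tends to ζ(5)/ζ(10).)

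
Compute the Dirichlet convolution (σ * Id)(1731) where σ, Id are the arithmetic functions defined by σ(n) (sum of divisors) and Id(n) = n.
(σ * Id)(1731) = 8085

Divisors of 1731: [1, 3, 577, 1731]. For each d | 1731:
  d = 1: σ(1) · Id(1731/1) = 1 · 1731 = 1731
  d = 3: σ(3) · Id(1731/3) = 4 · 577 = 2308
  d = 577: σ(577) · Id(1731/577) = 578 · 3 = 1734
  d = 1731: σ(1731) · Id(1731/1731) = 2312 · 1 = 2312
Summing: (σ * Id)(1731) = 1731 + 2308 + 1734 + 2312 = 8085.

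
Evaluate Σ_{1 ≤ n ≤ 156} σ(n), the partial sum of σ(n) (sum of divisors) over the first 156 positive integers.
Σ_{n ≤ 156} σ(n) = 20162

Compute σ(n) for each 1 ≤ n ≤ 156: σ(1) = 1, σ(2) = 3, σ(3) = 4, σ(4) = 7, σ(5) = 6, σ(6) = 12, σ(7) = 8, σ(8) = 15, σ(9) = 13, σ(10) = 18, σ(11) = 12, σ(12) = 28, σ(13) = 14, σ(14) = 24, σ(15) = 24, σ(16) = 31, σ(17) = 18, σ(18) = 39, σ(19) = 20, σ(20) = 42, σ(21) = 32, σ(22) = 36, σ(23) = 24, σ(24) = 60, σ(25) = 31, σ(26) = 42, σ(27) = 40, σ(28) = 56, σ(29) = 30, σ(30) = 72, σ(31) = 32, σ(32) = 63, σ(33) = 48, σ(34) = 54, σ(35) = 48, σ(36) = 91, σ(37) = 38, σ(38) = 60, σ(39) = 56, σ(40) = 90, σ(41) = 42, σ(42) = 96, σ(43) = 44, σ(44) = 84, σ(45) = 78, σ(46) = 72, σ(47) = 48, σ(48) = 124, σ(49) = 57, σ(50) = 93, σ(51) = 72, σ(52) = 98, σ(53) = 54, σ(54) = 120, σ(55) = 72, σ(56) = 120, σ(57) = 80, σ(58) = 90, σ(59) = 60, σ(60) = 168, σ(61) = 62, σ(62) = 96, σ(63) = 104, σ(64) = 127, σ(65) = 84, σ(66) = 144, σ(67) = 68, σ(68) = 126, σ(69) = 96, σ(70) = 144, σ(71) = 72, σ(72) = 195, σ(73) = 74, σ(74) = 114, σ(75) = 124, σ(76) = 140, σ(77) = 96, σ(78) = 168, σ(79) = 80, σ(80) = 186, σ(81) = 121, σ(82) = 126, σ(83) = 84, σ(84) = 224, σ(85) = 108, σ(86) = 132, σ(87) = 120, σ(88) = 180, σ(89) = 90, σ(90) = 234, σ(91) = 112, σ(92) = 168, σ(93) = 128, σ(94) = 144, σ(95) = 120, σ(96) = 252, σ(97) = 98, σ(98) = 171, σ(99) = 156, σ(100) = 217, σ(101) = 102, σ(102) = 216, σ(103) = 104, σ(104) = 210, σ(105) = 192, σ(106) = 162, σ(107) = 108, σ(108) = 280, σ(109) = 110, σ(110) = 216, σ(111) = 152, σ(112) = 248, σ(113) = 114, σ(114) = 240, σ(115) = 144, σ(116) = 210, σ(117) = 182, σ(118) = 180, σ(119) = 144, σ(120) = 360, σ(121) = 133, σ(122) = 186, σ(123) = 168, σ(124) = 224, σ(125) = 156, σ(126) = 312, σ(127) = 128, σ(128) = 255, σ(129) = 176, σ(130) = 252, σ(131) = 132, σ(132) = 336, σ(133) = 160, σ(134) = 204, σ(135) = 240, σ(136) = 270, σ(137) = 138, σ(138) = 288, σ(139) = 140, σ(140) = 336, σ(141) = 192, σ(142) = 216, σ(143) = 168, σ(144) = 403, σ(145) = 180, σ(146) = 222, σ(147) = 228, σ(148) = 266, σ(149) = 150, σ(150) = 372, σ(151) = 152, σ(152) = 300, σ(153) = 234, σ(154) = 288, σ(155) = 192, σ(156) = 392. Summing all 156 values: 20162. (Average order: Σ_{n ≤ x} σ(n) ~ (π²/12) x². For x = 156, (π²/12)·156² ≈ 20015.56.)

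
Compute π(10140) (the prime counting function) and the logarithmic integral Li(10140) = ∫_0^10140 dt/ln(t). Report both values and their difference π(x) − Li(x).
π(10140) = 1244;  Li(10140) ≈ 1261.33;  π(x) − Li(x) ≈ -17.33.

Direct count of primes ≤ 10140 gives π(10140) = 1244. Numerical evaluation of the logarithmic integral gives Li(10140) ≈ 1261.33. The difference π(x) − Li(x) ≈ -17.33 is typically negative for small/moderate x (Li(x) overestimates), though Littlewood's theorem shows this sign changes infinitely often.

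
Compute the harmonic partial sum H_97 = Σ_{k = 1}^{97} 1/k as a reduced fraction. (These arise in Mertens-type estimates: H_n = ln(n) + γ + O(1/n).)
H_97 = 359553024620966925518018240656745677092407/69720375229712477164533808935312303556800

Direct summation: H_97 = 1 + 1/2 + ... + 1/97. The least common denominator is lcm(1, ..., 97) = 69720375229712477164533808935312303556800; over this denominator the numerator is 69720375229712477164533808935312303556800 + 34860187614856238582266904467656151778400 + 23240125076570825721511269645104101185600 + 17430093807428119291133452233828075889200 + 13944075045942495432906761787062460711360 + 11620062538285412860755634822552050592800 + 9960053604244639594933401276473186222400 + 8715046903714059645566726116914037944600 + 7746708358856941907170423215034700395200 + 6972037522971247716453380893531230355680 + 6338215929973861560412164448664754868800 + 5810031269142706430377817411276025296400 + 5363105786900959781887216071947100273600 + 4980026802122319797466700638236593111200 + 4648025015314165144302253929020820237120 + 4357523451857029822783363058457018972300 + 4101198542924263362619635819724253150400 + 3873354179428470953585211607517350197600 + 3669493433142761956028095207121700187200 + 3486018761485623858226690446765615177840 + 3320017868081546531644467092157728740800 + 3169107964986930780206082224332377434400 + 3031320662161412050631904736317926241600 + 2905015634571353215188908705638012648200 + 2788815009188499086581352357412492142272 + 2681552893450479890943608035973550136800 + 2582236119618980635723474405011566798400 + 2490013401061159898733350319118296555600 + 2404150869990085419466683066734907019200 + 2324012507657082572151126964510410118560 + 2249044362248789585952703514042332372800 + 2178761725928514911391681529228509486150 + 2112738643324620520137388149554918289600 + 2050599271462131681309817909862126575200 + 1992010720848927918986680255294637244480 + 1936677089714235476792605803758675098800 + 1884334465667904788230643484738170366400 + 1834746716571380978014047603560850093600 + 1787701928966986593962405357315700091200 + 1743009380742811929113345223382807588920 + 1700496956822255540598385583788104964800 + 1660008934040773265822233546078864370400 + 1621404075109592492198460672914239617600 + 1584553982493465390103041112166188717200 + 1549341671771388381434084643006940079040 + 1515660331080706025315952368158963120800 + 1483412238930052705628378913517283054400 + 1452507817285676607594454352819006324100 + 1422864800606377084990485896639026603200 + 1394407504594249543290676178706246071136 + 1367066180974754454206545273241417716800 + 1340776446725239945471804017986775068400 + 1315478777919103342727052998779477425600 + 1291118059809490317861737202505783399200 + 1267643185994772312082432889732950973760 + 1245006700530579949366675159559148277800 + 1223164477714253985342698402373900062400 + 1202075434995042709733341533367453509600 + 1181701275079872494314132354835801755200 + 1162006253828541286075563482255205059280 + 1142956970978893068271046048119873828800 + 1124522181124394792976351757021166186400 + 1106672622693848843881489030719242913600 + 1089380862964257455695840764614254743075 + 1072621157380191956377443214389420054720 + 1056369321662310260068694074777459144800 + 1040602615368842942754235954258392590400 + 1025299635731065840654908954931063287600 + 1010440220720470683543968245439308747200 + 996005360424463959493340127647318622240 + 981977115911443340345546604722708500800 + 968338544857117738396302901879337549400 + 955073633283732563897723410072771281600 + 942167232833952394115321742369085183200 + 929605003062833028860450785804164047424 + 917373358285690489007023801780425046800 + 905459418567694508630309206952107838400 + 893850964483493296981202678657850045600 + 882536395312816166639668467535598779200 + 871504690371405964556672611691403794460 + 860745373206326878574491468337188932800 + 850248478411127770299192791894052482400 + 840004520839909363428118179943521729600 + 830004467020386632911116773039432185200 + 820239708584852672523927163944850630080 + 810702037554796246099230336457119808800 + 801383623330028473155561022244969006400 + 792276991246732695051520556083094358600 + 783375002581039069264424819497891051200 + 774670835885694190717042321503470039520 + 766157969557279968841030867421014324800 + 757830165540353012657976184079481560400 + 749681454082929861984234504680777457600 + 741706119465026352814189456758641527200 + 733898686628552391205619041424340037440 + 726253908642838303797227176409503162050 + 718766754945489455304472257065075294400 = 359553024620966925518018240656745677092407, so H_97 = 359553024620966925518018240656745677092407/69720375229712477164533808935312303556800 (already in lowest terms) ≈ 5.15707. (The PNT-adjacent estimate ln(97) + γ ≈ 5.15193 matches within O(1/n).)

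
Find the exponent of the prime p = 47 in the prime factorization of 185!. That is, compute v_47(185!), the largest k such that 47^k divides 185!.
v_47(185!) = 3

Legendre's formula: v_p(n!) = Σ_{k ≥ 1} ⌊n / p^k⌋. For p = 47, n = 185, the terms are:
  ⌊185/47^1⌋ = ⌊185/47⌋ = 3
(the next term ⌊185/47^2⌋ = 0, terminating the sum). Summing: v_47(185!) = 3 = 3.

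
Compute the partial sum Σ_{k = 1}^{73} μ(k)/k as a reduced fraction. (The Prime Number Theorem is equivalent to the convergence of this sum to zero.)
Σ μ(k)/k = -30588137492112380723638129/1163705159978543547160609242

Values of μ(k) for 1 ≤ k ≤ 73: μ(1) = 1, μ(2) = -1, μ(3) = -1, μ(5) = -1, μ(6) = 1, μ(7) = -1, μ(10) = 1, μ(11) = -1, μ(13) = -1, μ(14) = 1, μ(15) = 1, μ(17) = -1, μ(19) = -1, μ(21) = 1, μ(22) = 1, μ(23) = -1, μ(26) = 1, μ(29) = -1, μ(30) = -1, μ(31) = -1, μ(33) = 1, μ(34) = 1, μ(35) = 1, μ(37) = -1, μ(38) = 1, μ(39) = 1, μ(41) = -1, μ(42) = -1, μ(43) = -1, μ(46) = 1, μ(47) = -1, μ(51) = 1, μ(53) = -1, μ(55) = 1, μ(57) = 1, μ(58) = 1, μ(59) = -1, μ(61) = -1, μ(62) = 1, μ(65) = 1, μ(66) = -1, μ(67) = -1, μ(69) = 1, μ(70) = -1, μ(71) = -1, μ(73) = -1, with μ = 0 on non-squarefree integers. Summing μ(k)/k for k where μ(k) ≠ 0 gives -30588137492112380723638129/1163705159978543547160609242 ≈ -0.0263. (PNT ⟺ this sum → 0 as n → ∞.)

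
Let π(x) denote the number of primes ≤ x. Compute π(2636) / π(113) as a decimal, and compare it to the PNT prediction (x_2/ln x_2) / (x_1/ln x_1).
π(2636)/π(113) = 382/30 ≈ 12.7333;  PNT prediction ≈ 13.9999.

π(113) = 30 and π(2636) = 382, so π(2636)/π(113) ≈ 12.7333. The PNT-predicted ratio is (2636/ln(2636)) / (113/ln(113)) ≈ 13.9999. The two agree to within a few percent, as expected.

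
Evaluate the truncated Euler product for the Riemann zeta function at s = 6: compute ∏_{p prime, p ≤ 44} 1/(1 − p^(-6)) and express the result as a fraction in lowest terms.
∏ = 58415599349237689613444204788995855063746535337692192433390985/57419764821752678419559868369284941010851064169028064391462912

The primes p ≤ 44 are [2, 3, 5, 7, 11, 13, 17, 19, 23, 29, 31, 37, 41, 43]. For each prime, (1 − 1/p^6)^(-1) = p^6 / (p^6 − 1). The product is (1 − 1/2^6)^(-1), (1 − 1/3^6)^(-1), (1 − 1/5^6)^(-1), (1 − 1/7^6)^(-1), (1 − 1/11^6)^(-1), (1 − 1/13^6)^(-1), (1 − 1/17^6)^(-1), (1 − 1/19^6)^(-1), (1 − 1/23^6)^(-1), (1 − 1/29^6)^(-1), (1 − 1/31^6)^(-1), (1 − 1/37^6)^(-1), (1 − 1/41^6)^(-1), (1 − 1/43^6)^(-1) = ∏ p^6 / (p^6 − 1) = 58415599349237689613444204788995855063746535337692192433390985/57419764821752678419559868369284941010851064169028064391462912.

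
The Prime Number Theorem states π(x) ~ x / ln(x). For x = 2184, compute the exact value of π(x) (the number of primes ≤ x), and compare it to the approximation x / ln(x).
π(2184) = 327;  x/ln(x) ≈ 284.05;  relative error ≈ 13.14%.

Directly count primes up to 2184: π(2184) = 327. The PNT approximation gives 2184/ln(2184) ≈ 2184/7.68891 ≈ 284.05. Relative error (π(x) − x/ln(x)) / π(x) ≈ 13.14%; the approximation is known to undercount slightly (Li(x) is a better estimate).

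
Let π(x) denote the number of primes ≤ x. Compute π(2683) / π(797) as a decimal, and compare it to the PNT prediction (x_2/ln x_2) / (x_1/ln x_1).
π(2683)/π(797) = 389/139 ≈ 2.7986;  PNT prediction ≈ 2.8488.

π(797) = 139 and π(2683) = 389, so π(2683)/π(797) ≈ 2.7986. The PNT-predicted ratio is (2683/ln(2683)) / (797/ln(797)) ≈ 2.8488. The two agree to within a few percent, as expected.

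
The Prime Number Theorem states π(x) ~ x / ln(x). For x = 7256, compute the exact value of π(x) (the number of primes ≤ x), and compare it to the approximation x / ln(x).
π(7256) = 928;  x/ln(x) ≈ 816.24;  relative error ≈ 12.04%.

Directly count primes up to 7256: π(7256) = 928. The PNT approximation gives 7256/ln(7256) ≈ 7256/8.88958 ≈ 816.24. Relative error (π(x) − x/ln(x)) / π(x) ≈ 12.04%; the approximation is known to undercount slightly (Li(x) is a better estimate).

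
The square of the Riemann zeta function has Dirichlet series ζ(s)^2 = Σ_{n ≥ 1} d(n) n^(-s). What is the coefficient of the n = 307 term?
d(307) = 2

ζ(s)^2 = (Σ 1/m^s)(Σ 1/k^s). The coefficient of 1/n^s in the product is the number of ordered pairs (m, k) with mk = n, which equals d(n). For n = 307, divisors are [1, 307], so d(307) = 2.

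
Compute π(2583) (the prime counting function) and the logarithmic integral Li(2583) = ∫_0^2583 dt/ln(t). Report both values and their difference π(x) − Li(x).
π(2583) = 376;  Li(2583) ≈ 390.20;  π(x) − Li(x) ≈ -14.20.

Direct count of primes ≤ 2583 gives π(2583) = 376. Numerical evaluation of the logarithmic integral gives Li(2583) ≈ 390.20. The difference π(x) − Li(x) ≈ -14.20 is typically negative for small/moderate x (Li(x) overestimates), though Littlewood's theorem shows this sign changes infinitely often.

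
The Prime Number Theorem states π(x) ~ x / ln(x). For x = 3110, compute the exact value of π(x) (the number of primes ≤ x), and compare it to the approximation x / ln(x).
π(3110) = 443;  x/ln(x) ≈ 386.70;  relative error ≈ 12.71%.

Directly count primes up to 3110: π(3110) = 443. The PNT approximation gives 3110/ln(3110) ≈ 3110/8.04238 ≈ 386.70. Relative error (π(x) − x/ln(x)) / π(x) ≈ 12.71%; the approximation is known to undercount slightly (Li(x) is a better estimate).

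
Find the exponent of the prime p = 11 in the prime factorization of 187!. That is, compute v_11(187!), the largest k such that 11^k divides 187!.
v_11(187!) = 18

Legendre's formula: v_p(n!) = Σ_{k ≥ 1} ⌊n / p^k⌋. For p = 11, n = 187, the terms are:
  ⌊187/11^1⌋ = ⌊187/11⌋ = 17
  ⌊187/11^2⌋ = ⌊187/121⌋ = 1
(the next term ⌊187/11^3⌋ = 0, terminating the sum). Summing: v_11(187!) = 17 + 1 = 18.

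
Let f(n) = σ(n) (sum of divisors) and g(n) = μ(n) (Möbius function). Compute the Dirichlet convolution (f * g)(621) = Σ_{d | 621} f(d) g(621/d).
(σ * μ)(621) = 621

Divisors of 621: [1, 3, 9, 23, 27, 69, 207, 621]. For each d | 621:
  d = 1: σ(1) · μ(621/1) = 1 · 0 = 0
  d = 3: σ(3) · μ(621/3) = 4 · 0 = 0
  d = 9: σ(9) · μ(621/9) = 13 · 1 = 13
  d = 23: σ(23) · μ(621/23) = 24 · 0 = 0
  d = 27: σ(27) · μ(621/27) = 40 · -1 = -40
  d = 69: σ(69) · μ(621/69) = 96 · 0 = 0
  d = 207: σ(207) · μ(621/207) = 312 · -1 = -312
  d = 621: σ(621) · μ(621/621) = 960 · 1 = 960
Summing: (σ * μ)(621) = 0 + 0 + 13 + 0 + -40 + 0 + -312 + 960 = 621.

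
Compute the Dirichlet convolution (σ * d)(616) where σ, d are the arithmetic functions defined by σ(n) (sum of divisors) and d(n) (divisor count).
(σ * d)(616) = 5880

Divisors of 616: [1, 2, 4, 7, 8, 11, 14, 22, 28, 44, 56, 77, 88, 154, 308, 616]. For each d | 616:
  d = 1: σ(1) · d(616/1) = 1 · 16 = 16
  d = 2: σ(2) · d(616/2) = 3 · 12 = 36
  d = 4: σ(4) · d(616/4) = 7 · 8 = 56
  d = 7: σ(7) · d(616/7) = 8 · 8 = 64
  d = 8: σ(8) · d(616/8) = 15 · 4 = 60
  d = 11: σ(11) · d(616/11) = 12 · 8 = 96
  d = 14: σ(14) · d(616/14) = 24 · 6 = 144
  d = 22: σ(22) · d(616/22) = 36 · 6 = 216
  d = 28: σ(28) · d(616/28) = 56 · 4 = 224
  d = 44: σ(44) · d(616/44) = 84 · 4 = 336
  d = 56: σ(56) · d(616/56) = 120 · 2 = 240
  d = 77: σ(77) · d(616/77) = 96 · 4 = 384
  d = 88: σ(88) · d(616/88) = 180 · 2 = 360
  d = 154: σ(154) · d(616/154) = 288 · 3 = 864
  d = 308: σ(308) · d(616/308) = 672 · 2 = 1344
  d = 616: σ(616) · d(616/616) = 1440 · 1 = 1440
Summing: (σ * d)(616) = 16 + 36 + 56 + 64 + 60 + 96 + 144 + 216 + 224 + 336 + 240 + 384 + 360 + 864 + 1344 + 1440 = 5880.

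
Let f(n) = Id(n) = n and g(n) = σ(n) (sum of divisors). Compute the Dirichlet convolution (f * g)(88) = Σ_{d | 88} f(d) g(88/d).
(Id * σ)(88) = 1127

Divisors of 88: [1, 2, 4, 8, 11, 22, 44, 88]. For each d | 88:
  d = 1: Id(1) · σ(88/1) = 1 · 180 = 180
  d = 2: Id(2) · σ(88/2) = 2 · 84 = 168
  d = 4: Id(4) · σ(88/4) = 4 · 36 = 144
  d = 8: Id(8) · σ(88/8) = 8 · 12 = 96
  d = 11: Id(11) · σ(88/11) = 11 · 15 = 165
  d = 22: Id(22) · σ(88/22) = 22 · 7 = 154
  d = 44: Id(44) · σ(88/44) = 44 · 3 = 132
  d = 88: Id(88) · σ(88/88) = 88 · 1 = 88
Summing: (Id * σ)(88) = 180 + 168 + 144 + 96 + 165 + 154 + 132 + 88 = 1127.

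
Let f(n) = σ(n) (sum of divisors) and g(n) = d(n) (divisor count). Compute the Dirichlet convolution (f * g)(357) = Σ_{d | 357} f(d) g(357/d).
(σ * d)(357) = 1200

Divisors of 357: [1, 3, 7, 17, 21, 51, 119, 357]. For each d | 357:
  d = 1: σ(1) · d(357/1) = 1 · 8 = 8
  d = 3: σ(3) · d(357/3) = 4 · 4 = 16
  d = 7: σ(7) · d(357/7) = 8 · 4 = 32
  d = 17: σ(17) · d(357/17) = 18 · 4 = 72
  d = 21: σ(21) · d(357/21) = 32 · 2 = 64
  d = 51: σ(51) · d(357/51) = 72 · 2 = 144
  d = 119: σ(119) · d(357/119) = 144 · 2 = 288
  d = 357: σ(357) · d(357/357) = 576 · 1 = 576
Summing: (σ * d)(357) = 8 + 16 + 32 + 72 + 64 + 144 + 288 + 576 = 1200.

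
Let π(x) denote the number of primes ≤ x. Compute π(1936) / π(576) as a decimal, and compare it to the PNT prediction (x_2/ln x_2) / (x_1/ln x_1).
π(1936)/π(576) = 295/105 ≈ 2.8095;  PNT prediction ≈ 2.8227.

π(576) = 105 and π(1936) = 295, so π(1936)/π(576) ≈ 2.8095. The PNT-predicted ratio is (1936/ln(1936)) / (576/ln(576)) ≈ 2.8227. The two agree to within a few percent, as expected.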